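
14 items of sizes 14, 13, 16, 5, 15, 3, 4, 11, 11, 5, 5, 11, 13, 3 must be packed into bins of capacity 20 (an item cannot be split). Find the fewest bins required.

Total = 16 + 15 + 14 + 13 + 13 + 11 + 11 + 11 + 5 + 5 + 5 + 4 + 3 + 3 = 129.
Lower bound: ⌈129/20⌉ = 7 bins.
Also, 8 items each exceed 10, and no two of those can share a bin, so at least 8 bins are needed.
A packing using 8 bins:
  bin 1: 16 + 4 = 20
  bin 2: 15 + 5 = 20
  bin 3: 14 + 5 = 19
  bin 4: 13 + 5 = 18
  bin 5: 13 + 3 + 3 = 19
  bin 6: 11 = 11
  bin 7: 11 = 11
  bin 8: 11 = 11
This matches the lower bound, so 8 is optimal.

8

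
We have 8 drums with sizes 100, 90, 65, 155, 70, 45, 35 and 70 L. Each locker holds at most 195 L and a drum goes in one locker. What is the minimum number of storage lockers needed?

4

Total = 155 + 100 + 90 + 70 + 70 + 65 + 45 + 35 = 630 L.
Lower bound: ⌈630/195⌉ = 4 storage lockers.
A packing using 4 storage lockers:
  locker 1: 155 + 35 = 190
  locker 2: 100 + 90 = 190
  locker 3: 70 + 70 + 45 = 185
  locker 4: 65 = 65
This matches the lower bound, so 4 is optimal.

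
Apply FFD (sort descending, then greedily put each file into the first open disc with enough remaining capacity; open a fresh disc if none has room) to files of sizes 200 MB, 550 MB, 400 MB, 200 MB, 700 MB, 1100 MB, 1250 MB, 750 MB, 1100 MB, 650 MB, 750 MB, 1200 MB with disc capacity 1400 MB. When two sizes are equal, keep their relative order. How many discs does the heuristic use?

7

Sorted descending: 1250, 1200, 1100, 1100, 750, 750, 700, 650, 550, 400, 200, 200.
  1250 → disc 1 (new)  [load 1250/1400]
  1200 → disc 2 (new)  [load 1200/1400]
  1100 → disc 3 (new)  [load 1100/1400]
  1100 → disc 4 (new)  [load 1100/1400]
  750 → disc 5 (new)  [load 750/1400]
  750 → disc 6 (new)  [load 750/1400]
  700 → disc 7 (new)  [load 700/1400]
  650 → disc 5  [load 1400/1400]
  550 → disc 6  [load 1300/1400]
  400 → disc 7  [load 1100/1400]
  200 → disc 2  [load 1400/1400]
  200 → disc 3  [load 1300/1400]
7 discs opened.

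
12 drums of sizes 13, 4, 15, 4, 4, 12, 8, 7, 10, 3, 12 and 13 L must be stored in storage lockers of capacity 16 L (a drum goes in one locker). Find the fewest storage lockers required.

7

Total = 15 + 13 + 13 + 12 + 12 + 10 + 8 + 7 + 4 + 4 + 4 + 3 = 105 L.
Lower bound: ⌈105/16⌉ = 7 storage lockers.
A packing using 7 storage lockers:
  locker 1: 15 = 15
  locker 2: 13 + 3 = 16
  locker 3: 13 = 13
  locker 4: 12 + 4 = 16
  locker 5: 12 + 4 = 16
  locker 6: 10 + 4 = 14
  locker 7: 8 + 7 = 15
This matches the lower bound, so 7 is optimal.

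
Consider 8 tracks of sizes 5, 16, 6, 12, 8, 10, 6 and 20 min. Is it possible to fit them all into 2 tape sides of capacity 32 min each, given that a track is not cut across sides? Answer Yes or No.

No

Total = 83 min; ⌈83/32⌉ = 3.
At least 3 tape sides are required, but only 2 are allowed.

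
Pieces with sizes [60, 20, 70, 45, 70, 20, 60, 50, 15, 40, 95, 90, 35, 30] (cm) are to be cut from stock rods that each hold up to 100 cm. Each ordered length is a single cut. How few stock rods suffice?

8

Total = 95 + 90 + 70 + 70 + 60 + 60 + 50 + 45 + 40 + 35 + 30 + 20 + 20 + 15 = 700 cm.
Lower bound: ⌈700/100⌉ = 7 stock rods.
A packing using 8 stock rods:
  stock rod 1: 95 = 95
  stock rod 2: 90 = 90
  stock rod 3: 70 + 30 = 100
  stock rod 4: 70 + 20 = 90
  stock rod 5: 60 + 40 = 100
  stock rod 6: 60 + 35 = 95
  stock rod 7: 50 + 45 = 95
  stock rod 8: 20 + 15 = 35
No arrangement into 7 stock rods stays within capacity, so 8 is optimal.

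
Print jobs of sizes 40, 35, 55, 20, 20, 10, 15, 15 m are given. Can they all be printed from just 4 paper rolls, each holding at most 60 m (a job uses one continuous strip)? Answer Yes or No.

Yes

A valid assignment using 4 paper rolls:
  roll 1: 55 = 55
  roll 2: 40 + 20 = 60
  roll 3: 35 + 20 = 55
  roll 4: 15 + 15 + 10 = 40
Every load is within 60 m, so 4 paper rolls suffice.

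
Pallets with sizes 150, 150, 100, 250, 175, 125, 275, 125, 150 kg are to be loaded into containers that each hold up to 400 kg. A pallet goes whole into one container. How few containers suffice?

Total = 275 + 250 + 175 + 150 + 150 + 150 + 125 + 125 + 100 = 1500 kg.
Lower bound: ⌈1500/400⌉ = 4 containers.
A packing using 4 containers:
  container 1: 275 + 125 = 400
  container 2: 250 + 150 = 400
  container 3: 175 + 150 = 325
  container 4: 150 + 125 + 100 = 375
This matches the lower bound, so 4 is optimal.

4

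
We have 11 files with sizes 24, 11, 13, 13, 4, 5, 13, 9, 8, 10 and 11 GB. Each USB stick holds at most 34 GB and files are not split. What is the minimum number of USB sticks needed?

Total = 24 + 13 + 13 + 13 + 11 + 11 + 10 + 9 + 8 + 5 + 4 = 121 GB.
Lower bound: ⌈121/34⌉ = 4 USB sticks.
A packing using 4 USB sticks:
  USB stick 1: 24 + 10 = 34
  USB stick 2: 13 + 13 + 8 = 34
  USB stick 3: 13 + 11 + 9 = 33
  USB stick 4: 11 + 5 + 4 = 20
This matches the lower bound, so 4 is optimal.

4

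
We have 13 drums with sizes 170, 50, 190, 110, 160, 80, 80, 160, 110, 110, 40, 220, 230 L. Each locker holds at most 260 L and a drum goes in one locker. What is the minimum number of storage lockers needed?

8

Total = 230 + 220 + 190 + 170 + 160 + 160 + 110 + 110 + 110 + 80 + 80 + 50 + 40 = 1710 L.
Lower bound: ⌈1710/260⌉ = 7 storage lockers.
A packing using 8 storage lockers:
  locker 1: 230 = 230
  locker 2: 220 + 40 = 260
  locker 3: 190 + 50 = 240
  locker 4: 170 + 80 = 250
  locker 5: 160 + 80 = 240
  locker 6: 160 = 160
  locker 7: 110 + 110 = 220
  locker 8: 110 = 110
No arrangement into 7 storage lockers stays within capacity, so 8 is optimal.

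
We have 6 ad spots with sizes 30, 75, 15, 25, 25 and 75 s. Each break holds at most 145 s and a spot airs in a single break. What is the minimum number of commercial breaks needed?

Total = 75 + 75 + 30 + 25 + 25 + 15 = 245 s.
Lower bound: ⌈245/145⌉ = 2 commercial breaks.
A packing using 2 commercial breaks:
  break 1: 75 + 30 + 25 + 15 = 145
  break 2: 75 + 25 = 100
This matches the lower bound, so 2 is optimal.

2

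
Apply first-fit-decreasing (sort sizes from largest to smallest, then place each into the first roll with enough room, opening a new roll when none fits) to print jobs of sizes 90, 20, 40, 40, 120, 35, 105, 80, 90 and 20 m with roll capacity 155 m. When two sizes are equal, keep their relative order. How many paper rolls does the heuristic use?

5

Sorted descending: 120, 105, 90, 90, 80, 40, 40, 35, 20, 20.
  120 → roll 1 (new)  [load 120/155]
  105 → roll 2 (new)  [load 105/155]
  90 → roll 3 (new)  [load 90/155]
  90 → roll 4 (new)  [load 90/155]
  80 → roll 5 (new)  [load 80/155]
  40 → roll 2  [load 145/155]
  40 → roll 3  [load 130/155]
  35 → roll 1  [load 155/155]
  20 → roll 3  [load 150/155]
  20 → roll 4  [load 110/155]
5 paper rolls opened.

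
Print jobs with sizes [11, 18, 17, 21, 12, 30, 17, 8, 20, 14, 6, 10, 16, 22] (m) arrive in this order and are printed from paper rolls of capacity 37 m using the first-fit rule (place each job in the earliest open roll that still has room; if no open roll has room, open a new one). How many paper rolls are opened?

  11 → roll 1 (new)  [load 11/37]
  18 → roll 1  [load 29/37]
  17 → roll 2 (new)  [load 17/37]
  21 → roll 3 (new)  [load 21/37]
  12 → roll 2  [load 29/37]
  30 → roll 4 (new)  [load 30/37]
  17 → roll 5 (new)  [load 17/37]
  8 → roll 1  [load 37/37]
  20 → roll 5  [load 37/37]
  14 → roll 3  [load 35/37]
  6 → roll 2  [load 35/37]
  10 → roll 6 (new)  [load 10/37]
  16 → roll 6  [load 26/37]
  22 → roll 7 (new)  [load 22/37]
7 paper rolls opened.

7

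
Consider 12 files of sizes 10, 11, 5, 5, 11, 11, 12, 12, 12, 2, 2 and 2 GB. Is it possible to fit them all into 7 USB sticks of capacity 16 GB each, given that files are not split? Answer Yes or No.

Yes

A valid assignment using 7 USB sticks:
  USB stick 1: 12 + 2 + 2 = 16
  USB stick 2: 12 + 2 = 14
  USB stick 3: 12 = 12
  USB stick 4: 11 + 5 = 16
  USB stick 5: 11 + 5 = 16
  USB stick 6: 11 = 11
  USB stick 7: 10 = 10
Every load is within 16 GB, so 7 USB sticks suffice.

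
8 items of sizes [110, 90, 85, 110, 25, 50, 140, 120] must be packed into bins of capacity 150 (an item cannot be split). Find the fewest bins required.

Total = 140 + 120 + 110 + 110 + 90 + 85 + 50 + 25 = 730.
Lower bound: ⌈730/150⌉ = 5 bins.
Also, 6 items each exceed 75, and no two of those can share a bin, so at least 6 bins are needed.
A packing using 6 bins:
  bin 1: 140 = 140
  bin 2: 120 + 25 = 145
  bin 3: 110 = 110
  bin 4: 110 = 110
  bin 5: 90 + 50 = 140
  bin 6: 85 = 85
This matches the lower bound, so 6 is optimal.

6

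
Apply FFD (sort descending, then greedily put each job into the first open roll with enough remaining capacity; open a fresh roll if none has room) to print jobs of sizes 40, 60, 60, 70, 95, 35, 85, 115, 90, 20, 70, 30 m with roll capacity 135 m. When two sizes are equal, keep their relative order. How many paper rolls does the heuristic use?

6

Sorted descending: 115, 95, 90, 85, 70, 70, 60, 60, 40, 35, 30, 20.
  115 → roll 1 (new)  [load 115/135]
  95 → roll 2 (new)  [load 95/135]
  90 → roll 3 (new)  [load 90/135]
  85 → roll 4 (new)  [load 85/135]
  70 → roll 5 (new)  [load 70/135]
  70 → roll 6 (new)  [load 70/135]
  60 → roll 5  [load 130/135]
  60 → roll 6  [load 130/135]
  40 → roll 2  [load 135/135]
  35 → roll 3  [load 125/135]
  30 → roll 4  [load 115/135]
  20 → roll 1  [load 135/135]
6 paper rolls opened.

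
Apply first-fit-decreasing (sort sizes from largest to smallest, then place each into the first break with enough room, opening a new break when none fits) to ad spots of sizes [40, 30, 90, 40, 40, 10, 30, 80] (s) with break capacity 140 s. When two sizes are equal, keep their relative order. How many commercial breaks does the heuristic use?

3

Sorted descending: 90, 80, 40, 40, 40, 30, 30, 10.
  90 → break 1 (new)  [load 90/140]
  80 → break 2 (new)  [load 80/140]
  40 → break 1  [load 130/140]
  40 → break 2  [load 120/140]
  40 → break 3 (new)  [load 40/140]
  30 → break 3  [load 70/140]
  30 → break 3  [load 100/140]
  10 → break 1  [load 140/140]
3 commercial breaks opened.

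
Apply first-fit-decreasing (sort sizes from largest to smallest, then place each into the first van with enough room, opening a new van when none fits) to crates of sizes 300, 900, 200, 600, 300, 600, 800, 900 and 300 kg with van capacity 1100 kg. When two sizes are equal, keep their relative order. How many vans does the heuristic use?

5

Sorted descending: 900, 900, 800, 600, 600, 300, 300, 300, 200.
  900 → van 1 (new)  [load 900/1100]
  900 → van 2 (new)  [load 900/1100]
  800 → van 3 (new)  [load 800/1100]
  600 → van 4 (new)  [load 600/1100]
  600 → van 5 (new)  [load 600/1100]
  300 → van 3  [load 1100/1100]
  300 → van 4  [load 900/1100]
  300 → van 5  [load 900/1100]
  200 → van 1  [load 1100/1100]
5 vans opened.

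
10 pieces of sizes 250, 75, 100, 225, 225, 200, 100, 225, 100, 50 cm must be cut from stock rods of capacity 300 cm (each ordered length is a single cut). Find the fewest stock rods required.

6

Total = 250 + 225 + 225 + 225 + 200 + 100 + 100 + 100 + 75 + 50 = 1550 cm.
Lower bound: ⌈1550/300⌉ = 6 stock rods.
A packing using 6 stock rods:
  stock rod 1: 250 + 50 = 300
  stock rod 2: 225 + 75 = 300
  stock rod 3: 225 = 225
  stock rod 4: 225 = 225
  stock rod 5: 200 + 100 = 300
  stock rod 6: 100 + 100 = 200
This matches the lower bound, so 6 is optimal.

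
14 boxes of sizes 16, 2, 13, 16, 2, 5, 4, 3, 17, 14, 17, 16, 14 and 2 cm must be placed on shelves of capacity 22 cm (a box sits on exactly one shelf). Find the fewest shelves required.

Total = 17 + 17 + 16 + 16 + 16 + 14 + 14 + 13 + 5 + 4 + 3 + 2 + 2 + 2 = 141 cm.
Lower bound: ⌈141/22⌉ = 7 shelves.
Also, 8 boxes each exceed 11 cm, and no two of those can share a shelf, so at least 8 shelves are needed.
A packing using 8 shelves:
  shelf 1: 17 + 5 = 22
  shelf 2: 17 + 4 = 21
  shelf 3: 16 + 3 + 2 = 21
  shelf 4: 16 + 2 + 2 = 20
  shelf 5: 16 = 16
  shelf 6: 14 = 14
  shelf 7: 14 = 14
  shelf 8: 13 = 13
This matches the lower bound, so 8 is optimal.

8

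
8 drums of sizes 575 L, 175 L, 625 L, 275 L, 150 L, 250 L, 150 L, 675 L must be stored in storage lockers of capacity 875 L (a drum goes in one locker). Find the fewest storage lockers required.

4

Total = 675 + 625 + 575 + 275 + 250 + 175 + 150 + 150 = 2875 L.
Lower bound: ⌈2875/875⌉ = 4 storage lockers.
A packing using 4 storage lockers:
  locker 1: 675 + 175 = 850
  locker 2: 625 + 250 = 875
  locker 3: 575 + 275 = 850
  locker 4: 150 + 150 = 300
This matches the lower bound, so 4 is optimal.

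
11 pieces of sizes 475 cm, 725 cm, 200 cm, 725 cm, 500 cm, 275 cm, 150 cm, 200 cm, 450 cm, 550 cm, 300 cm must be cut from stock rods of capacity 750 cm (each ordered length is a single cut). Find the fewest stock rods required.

7

Total = 725 + 725 + 550 + 500 + 475 + 450 + 300 + 275 + 200 + 200 + 150 = 4550 cm.
Lower bound: ⌈4550/750⌉ = 7 stock rods.
A packing using 7 stock rods:
  stock rod 1: 725 = 725
  stock rod 2: 725 = 725
  stock rod 3: 550 + 200 = 750
  stock rod 4: 500 + 200 = 700
  stock rod 5: 475 + 275 = 750
  stock rod 6: 450 + 300 = 750
  stock rod 7: 150 = 150
This matches the lower bound, so 7 is optimal.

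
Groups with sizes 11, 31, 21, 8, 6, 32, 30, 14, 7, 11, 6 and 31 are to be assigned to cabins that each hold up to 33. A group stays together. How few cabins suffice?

Total = 32 + 31 + 31 + 30 + 21 + 14 + 11 + 11 + 8 + 7 + 6 + 6 = 208.
Lower bound: ⌈208/33⌉ = 7 cabins.
A packing using 7 cabins:
  cabin 1: 32 = 32
  cabin 2: 31 = 31
  cabin 3: 31 = 31
  cabin 4: 30 = 30
  cabin 5: 21 + 11 = 32
  cabin 6: 14 + 11 + 8 = 33
  cabin 7: 7 + 6 + 6 = 19
This matches the lower bound, so 7 is optimal.

7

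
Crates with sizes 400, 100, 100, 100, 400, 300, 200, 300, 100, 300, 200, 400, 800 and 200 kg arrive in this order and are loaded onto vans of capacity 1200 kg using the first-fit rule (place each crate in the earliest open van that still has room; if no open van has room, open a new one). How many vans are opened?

  400 → van 1 (new)  [load 400/1200]
  100 → van 1  [load 500/1200]
  100 → van 1  [load 600/1200]
  100 → van 1  [load 700/1200]
  400 → van 1  [load 1100/1200]
  300 → van 2 (new)  [load 300/1200]
  200 → van 2  [load 500/1200]
  300 → van 2  [load 800/1200]
  100 → van 1  [load 1200/1200]
  300 → van 2  [load 1100/1200]
  200 → van 3 (new)  [load 200/1200]
  400 → van 3  [load 600/1200]
  800 → van 4 (new)  [load 800/1200]
  200 → van 3  [load 800/1200]
4 vans opened.

4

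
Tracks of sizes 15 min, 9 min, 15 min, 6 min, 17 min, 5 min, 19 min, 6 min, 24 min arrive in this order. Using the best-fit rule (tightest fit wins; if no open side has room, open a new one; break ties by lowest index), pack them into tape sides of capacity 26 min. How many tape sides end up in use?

5

  15 → side 1 (new)  [load 15/26]
  9 → side 1  [load 24/26]
  15 → side 2 (new)  [load 15/26]
  6 → side 2  [load 21/26]
  17 → side 3 (new)  [load 17/26]
  5 → side 2  [load 26/26]
  19 → side 4 (new)  [load 19/26]
  6 → side 4  [load 25/26]
  24 → side 5 (new)  [load 24/26]
5 tape sides opened.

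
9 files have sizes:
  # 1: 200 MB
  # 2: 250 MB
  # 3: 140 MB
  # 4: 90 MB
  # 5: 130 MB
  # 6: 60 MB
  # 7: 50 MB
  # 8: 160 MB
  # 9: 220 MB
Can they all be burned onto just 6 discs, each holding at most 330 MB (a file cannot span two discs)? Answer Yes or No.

Yes

A valid assignment using 5 discs:
  disc 1: 250 + 60 = 310
  disc 2: 220 + 90 = 310
  disc 3: 200 + 130 = 330
  disc 4: 160 + 140 = 300
  disc 5: 50 = 50
That uses only 5 ≤ 6, so 6 discs are enough.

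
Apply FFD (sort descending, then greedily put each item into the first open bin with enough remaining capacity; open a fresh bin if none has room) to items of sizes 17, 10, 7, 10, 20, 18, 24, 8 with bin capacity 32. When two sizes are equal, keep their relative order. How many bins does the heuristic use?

Sorted descending: 24, 20, 18, 17, 10, 10, 8, 7.
  24 → bin 1 (new)  [load 24/32]
  20 → bin 2 (new)  [load 20/32]
  18 → bin 3 (new)  [load 18/32]
  17 → bin 4 (new)  [load 17/32]
  10 → bin 2  [load 30/32]
  10 → bin 3  [load 28/32]
  8 → bin 1  [load 32/32]
  7 → bin 4  [load 24/32]
4 bins opened.

4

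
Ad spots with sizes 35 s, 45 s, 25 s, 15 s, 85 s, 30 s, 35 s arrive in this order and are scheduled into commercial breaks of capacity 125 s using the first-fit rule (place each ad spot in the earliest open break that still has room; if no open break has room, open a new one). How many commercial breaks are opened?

  35 → break 1 (new)  [load 35/125]
  45 → break 1  [load 80/125]
  25 → break 1  [load 105/125]
  15 → break 1  [load 120/125]
  85 → break 2 (new)  [load 85/125]
  30 → break 2  [load 115/125]
  35 → break 3 (new)  [load 35/125]
3 commercial breaks opened.

3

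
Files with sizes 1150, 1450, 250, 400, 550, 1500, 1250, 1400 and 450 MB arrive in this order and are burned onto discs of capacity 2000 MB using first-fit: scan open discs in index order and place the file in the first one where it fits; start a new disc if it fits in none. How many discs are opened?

  1150 → disc 1 (new)  [load 1150/2000]
  1450 → disc 2 (new)  [load 1450/2000]
  250 → disc 1  [load 1400/2000]
  400 → disc 1  [load 1800/2000]
  550 → disc 2  [load 2000/2000]
  1500 → disc 3 (new)  [load 1500/2000]
  1250 → disc 4 (new)  [load 1250/2000]
  1400 → disc 5 (new)  [load 1400/2000]
  450 → disc 3  [load 1950/2000]
5 discs opened.

5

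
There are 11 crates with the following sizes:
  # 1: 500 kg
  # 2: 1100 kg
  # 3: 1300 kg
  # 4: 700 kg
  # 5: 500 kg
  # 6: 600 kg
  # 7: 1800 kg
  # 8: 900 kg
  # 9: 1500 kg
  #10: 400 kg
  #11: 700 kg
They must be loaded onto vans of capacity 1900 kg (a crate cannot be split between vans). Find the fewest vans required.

Total = 1800 + 1500 + 1300 + 1100 + 900 + 700 + 700 + 600 + 500 + 500 + 400 = 10000 kg.
Lower bound: ⌈10000/1900⌉ = 6 vans.
A packing using 6 vans:
  van 1: 1800 = 1800
  van 2: 1500 + 400 = 1900
  van 3: 1300 + 600 = 1900
  van 4: 1100 + 700 = 1800
  van 5: 900 + 700 = 1600
  van 6: 500 + 500 = 1000
This matches the lower bound, so 6 is optimal.

6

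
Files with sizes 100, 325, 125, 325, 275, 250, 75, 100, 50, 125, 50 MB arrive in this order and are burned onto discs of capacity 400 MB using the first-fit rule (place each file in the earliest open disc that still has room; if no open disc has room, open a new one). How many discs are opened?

5

  100 → disc 1 (new)  [load 100/400]
  325 → disc 2 (new)  [load 325/400]
  125 → disc 1  [load 225/400]
  325 → disc 3 (new)  [load 325/400]
  275 → disc 4 (new)  [load 275/400]
  250 → disc 5 (new)  [load 250/400]
  75 → disc 1  [load 300/400]
  100 → disc 1  [load 400/400]
  50 → disc 2  [load 375/400]
  125 → disc 4  [load 400/400]
  50 → disc 3  [load 375/400]
5 discs opened.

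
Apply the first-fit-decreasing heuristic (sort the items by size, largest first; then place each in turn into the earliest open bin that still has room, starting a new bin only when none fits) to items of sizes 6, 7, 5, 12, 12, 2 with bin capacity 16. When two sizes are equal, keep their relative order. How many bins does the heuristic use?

4

Sorted descending: 12, 12, 7, 6, 5, 2.
  12 → bin 1 (new)  [load 12/16]
  12 → bin 2 (new)  [load 12/16]
  7 → bin 3 (new)  [load 7/16]
  6 → bin 3  [load 13/16]
  5 → bin 4 (new)  [load 5/16]
  2 → bin 1  [load 14/16]
4 bins opened.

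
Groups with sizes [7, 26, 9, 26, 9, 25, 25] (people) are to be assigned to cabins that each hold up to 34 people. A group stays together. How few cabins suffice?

Total = 26 + 26 + 25 + 25 + 9 + 9 + 7 = 127 people.
Lower bound: ⌈127/34⌉ = 4 cabins.
A packing using 4 cabins:
  cabin 1: 26 + 7 = 33
  cabin 2: 26 = 26
  cabin 3: 25 + 9 = 34
  cabin 4: 25 + 9 = 34
This matches the lower bound, so 4 is optimal.

4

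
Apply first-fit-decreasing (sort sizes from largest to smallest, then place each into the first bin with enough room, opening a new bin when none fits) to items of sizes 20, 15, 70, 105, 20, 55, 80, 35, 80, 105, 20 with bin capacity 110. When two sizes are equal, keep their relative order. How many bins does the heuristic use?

Sorted descending: 105, 105, 80, 80, 70, 55, 35, 20, 20, 20, 15.
  105 → bin 1 (new)  [load 105/110]
  105 → bin 2 (new)  [load 105/110]
  80 → bin 3 (new)  [load 80/110]
  80 → bin 4 (new)  [load 80/110]
  70 → bin 5 (new)  [load 70/110]
  55 → bin 6 (new)  [load 55/110]
  35 → bin 5  [load 105/110]
  20 → bin 3  [load 100/110]
  20 → bin 4  [load 100/110]
  20 → bin 6  [load 75/110]
  15 → bin 6  [load 90/110]
6 bins opened.

6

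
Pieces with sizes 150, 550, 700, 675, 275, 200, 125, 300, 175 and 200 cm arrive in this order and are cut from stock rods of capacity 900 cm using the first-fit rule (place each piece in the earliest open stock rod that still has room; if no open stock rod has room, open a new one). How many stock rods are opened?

4

  150 → stock rod 1 (new)  [load 150/900]
  550 → stock rod 1  [load 700/900]
  700 → stock rod 2 (new)  [load 700/900]
  675 → stock rod 3 (new)  [load 675/900]
  275 → stock rod 4 (new)  [load 275/900]
  200 → stock rod 1  [load 900/900]
  125 → stock rod 2  [load 825/900]
  300 → stock rod 4  [load 575/900]
  175 → stock rod 3  [load 850/900]
  200 → stock rod 4  [load 775/900]
4 stock rods opened.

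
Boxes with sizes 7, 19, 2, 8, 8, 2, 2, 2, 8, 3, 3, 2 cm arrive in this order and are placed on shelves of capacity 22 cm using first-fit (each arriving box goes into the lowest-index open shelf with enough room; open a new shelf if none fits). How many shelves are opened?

4

  7 → shelf 1 (new)  [load 7/22]
  19 → shelf 2 (new)  [load 19/22]
  2 → shelf 1  [load 9/22]
  8 → shelf 1  [load 17/22]
  8 → shelf 3 (new)  [load 8/22]
  2 → shelf 1  [load 19/22]
  2 → shelf 1  [load 21/22]
  2 → shelf 2  [load 21/22]
  8 → shelf 3  [load 16/22]
  3 → shelf 3  [load 19/22]
  3 → shelf 3  [load 22/22]
  2 → shelf 4 (new)  [load 2/22]
4 shelves opened.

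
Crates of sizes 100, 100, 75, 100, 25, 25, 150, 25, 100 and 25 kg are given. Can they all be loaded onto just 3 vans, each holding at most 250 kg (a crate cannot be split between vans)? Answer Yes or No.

A valid assignment using 3 vans:
  van 1: 150 + 100 = 250
  van 2: 100 + 100 + 25 + 25 = 250
  van 3: 100 + 75 + 25 + 25 = 225
Every load is within 250 kg, so 3 vans suffice.

Yes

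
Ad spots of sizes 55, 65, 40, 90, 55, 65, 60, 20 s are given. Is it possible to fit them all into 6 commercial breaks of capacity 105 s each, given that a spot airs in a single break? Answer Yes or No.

A valid assignment using 6 commercial breaks:
  break 1: 90 = 90
  break 2: 65 + 40 = 105
  break 3: 65 + 20 = 85
  break 4: 60 = 60
  break 5: 55 = 55
  break 6: 55 = 55
Every load is within 105 s, so 6 commercial breaks suffice.

Yes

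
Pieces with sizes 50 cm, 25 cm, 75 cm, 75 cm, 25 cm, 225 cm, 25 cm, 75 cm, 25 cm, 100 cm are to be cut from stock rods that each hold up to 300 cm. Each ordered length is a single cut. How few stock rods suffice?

Total = 225 + 100 + 75 + 75 + 75 + 50 + 25 + 25 + 25 + 25 = 700 cm.
Lower bound: ⌈700/300⌉ = 3 stock rods.
A packing using 3 stock rods:
  stock rod 1: 225 + 75 = 300
  stock rod 2: 100 + 75 + 75 + 50 = 300
  stock rod 3: 25 + 25 + 25 + 25 = 100
This matches the lower bound, so 3 is optimal.

3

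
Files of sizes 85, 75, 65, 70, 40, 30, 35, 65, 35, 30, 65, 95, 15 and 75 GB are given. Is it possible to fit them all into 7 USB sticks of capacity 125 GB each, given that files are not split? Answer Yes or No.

No

Total = 780 GB; ⌈780/125⌉ = 7.
8 files each exceed half the capacity and cannot share a USB stick, forcing at least 8 USB sticks.
At least 8 USB sticks are required, but only 7 are allowed.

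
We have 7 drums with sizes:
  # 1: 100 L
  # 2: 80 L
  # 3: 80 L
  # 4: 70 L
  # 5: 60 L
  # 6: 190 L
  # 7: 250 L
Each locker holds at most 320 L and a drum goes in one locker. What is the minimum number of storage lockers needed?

3

Total = 250 + 190 + 100 + 80 + 80 + 70 + 60 = 830 L.
Lower bound: ⌈830/320⌉ = 3 storage lockers.
A packing using 3 storage lockers:
  locker 1: 250 + 70 = 320
  locker 2: 190 + 100 = 290
  locker 3: 80 + 80 + 60 = 220
This matches the lower bound, so 3 is optimal.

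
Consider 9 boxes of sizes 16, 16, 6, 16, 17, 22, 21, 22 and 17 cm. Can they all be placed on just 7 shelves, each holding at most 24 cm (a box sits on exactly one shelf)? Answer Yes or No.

No

Total = 153 cm; ⌈153/24⌉ = 7.
8 boxes each exceed half the capacity and cannot share a shelf, forcing at least 8 shelves.
At least 8 shelves are required, but only 7 are allowed.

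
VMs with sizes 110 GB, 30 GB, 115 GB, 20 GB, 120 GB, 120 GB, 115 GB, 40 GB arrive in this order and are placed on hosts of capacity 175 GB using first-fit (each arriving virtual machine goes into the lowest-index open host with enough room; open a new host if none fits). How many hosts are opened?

5

  110 → host 1 (new)  [load 110/175]
  30 → host 1  [load 140/175]
  115 → host 2 (new)  [load 115/175]
  20 → host 1  [load 160/175]
  120 → host 3 (new)  [load 120/175]
  120 → host 4 (new)  [load 120/175]
  115 → host 5 (new)  [load 115/175]
  40 → host 2  [load 155/175]
5 hosts opened.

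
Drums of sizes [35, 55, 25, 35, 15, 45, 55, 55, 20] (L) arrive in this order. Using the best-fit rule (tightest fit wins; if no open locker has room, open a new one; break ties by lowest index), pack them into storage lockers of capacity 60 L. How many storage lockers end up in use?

7

  35 → locker 1 (new)  [load 35/60]
  55 → locker 2 (new)  [load 55/60]
  25 → locker 1  [load 60/60]
  35 → locker 3 (new)  [load 35/60]
  15 → locker 3  [load 50/60]
  45 → locker 4 (new)  [load 45/60]
  55 → locker 5 (new)  [load 55/60]
  55 → locker 6 (new)  [load 55/60]
  20 → locker 7 (new)  [load 20/60]
7 storage lockers opened.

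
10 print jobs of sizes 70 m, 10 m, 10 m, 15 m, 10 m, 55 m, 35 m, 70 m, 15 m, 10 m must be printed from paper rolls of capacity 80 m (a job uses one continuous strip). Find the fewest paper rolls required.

4

Total = 70 + 70 + 55 + 35 + 15 + 15 + 10 + 10 + 10 + 10 = 300 m.
Lower bound: ⌈300/80⌉ = 4 paper rolls.
A packing using 4 paper rolls:
  roll 1: 70 + 10 = 80
  roll 2: 70 + 10 = 80
  roll 3: 55 + 15 + 10 = 80
  roll 4: 35 + 15 + 10 = 60
This matches the lower bound, so 4 is optimal.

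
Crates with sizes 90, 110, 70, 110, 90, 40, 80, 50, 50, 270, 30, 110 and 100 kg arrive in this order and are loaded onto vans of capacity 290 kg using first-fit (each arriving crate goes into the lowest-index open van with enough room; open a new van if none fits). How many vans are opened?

  90 → van 1 (new)  [load 90/290]
  110 → van 1  [load 200/290]
  70 → van 1  [load 270/290]
  110 → van 2 (new)  [load 110/290]
  90 → van 2  [load 200/290]
  40 → van 2  [load 240/290]
  80 → van 3 (new)  [load 80/290]
  50 → van 2  [load 290/290]
  50 → van 3  [load 130/290]
  270 → van 4 (new)  [load 270/290]
  30 → van 3  [load 160/290]
  110 → van 3  [load 270/290]
  100 → van 5 (new)  [load 100/290]
5 vans opened.

5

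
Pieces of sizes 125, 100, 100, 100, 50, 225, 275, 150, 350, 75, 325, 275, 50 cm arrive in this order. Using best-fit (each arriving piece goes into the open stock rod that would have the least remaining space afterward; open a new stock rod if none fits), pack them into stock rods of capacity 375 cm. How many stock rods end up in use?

7

  125 → stock rod 1 (new)  [load 125/375]
  100 → stock rod 1  [load 225/375]
  100 → stock rod 1  [load 325/375]
  100 → stock rod 2 (new)  [load 100/375]
  50 → stock rod 1  [load 375/375]
  225 → stock rod 2  [load 325/375]
  275 → stock rod 3 (new)  [load 275/375]
  150 → stock rod 4 (new)  [load 150/375]
  350 → stock rod 5 (new)  [load 350/375]
  75 → stock rod 3  [load 350/375]
  325 → stock rod 6 (new)  [load 325/375]
  275 → stock rod 7 (new)  [load 275/375]
  50 → stock rod 2  [load 375/375]
7 stock rods opened.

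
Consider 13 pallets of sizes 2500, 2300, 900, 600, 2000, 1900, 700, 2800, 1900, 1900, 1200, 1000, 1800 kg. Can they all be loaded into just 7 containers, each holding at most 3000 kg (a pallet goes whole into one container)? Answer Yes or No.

No

Total = 21500 kg; ⌈21500/3000⌉ = 8.
At least 8 containers are required, but only 7 are allowed.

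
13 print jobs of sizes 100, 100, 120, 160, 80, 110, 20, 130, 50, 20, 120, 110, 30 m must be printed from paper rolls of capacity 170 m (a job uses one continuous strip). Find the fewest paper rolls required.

9

Total = 160 + 130 + 120 + 120 + 110 + 110 + 100 + 100 + 80 + 50 + 30 + 20 + 20 = 1150 m.
Lower bound: ⌈1150/170⌉ = 7 paper rolls.
Also, 8 print jobs each exceed 85 m, and no two of those can share a roll, so at least 8 paper rolls are needed.
A packing using 9 paper rolls:
  roll 1: 160 = 160
  roll 2: 130 + 30 = 160
  roll 3: 120 + 50 = 170
  roll 4: 120 + 20 + 20 = 160
  roll 5: 110 = 110
  roll 6: 110 = 110
  roll 7: 100 = 100
  roll 8: 100 = 100
  roll 9: 80 = 80
No arrangement into 8 paper rolls stays within capacity, so 9 is optimal.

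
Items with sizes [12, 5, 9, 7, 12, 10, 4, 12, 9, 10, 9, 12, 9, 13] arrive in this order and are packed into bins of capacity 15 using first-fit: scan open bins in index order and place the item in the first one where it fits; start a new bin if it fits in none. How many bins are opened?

12

  12 → bin 1 (new)  [load 12/15]
  5 → bin 2 (new)  [load 5/15]
  9 → bin 2  [load 14/15]
  7 → bin 3 (new)  [load 7/15]
  12 → bin 4 (new)  [load 12/15]
  10 → bin 5 (new)  [load 10/15]
  4 → bin 3  [load 11/15]
  12 → bin 6 (new)  [load 12/15]
  9 → bin 7 (new)  [load 9/15]
  10 → bin 8 (new)  [load 10/15]
  9 → bin 9 (new)  [load 9/15]
  12 → bin 10 (new)  [load 12/15]
  9 → bin 11 (new)  [load 9/15]
  13 → bin 12 (new)  [load 13/15]
12 bins opened.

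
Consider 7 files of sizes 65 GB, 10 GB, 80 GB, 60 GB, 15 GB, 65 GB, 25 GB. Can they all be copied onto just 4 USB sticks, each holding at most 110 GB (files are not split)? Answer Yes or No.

Yes

A valid assignment using 4 USB sticks:
  USB stick 1: 80 + 25 = 105
  USB stick 2: 65 + 15 + 10 = 90
  USB stick 3: 65 = 65
  USB stick 4: 60 = 60
Every load is within 110 GB, so 4 USB sticks suffice.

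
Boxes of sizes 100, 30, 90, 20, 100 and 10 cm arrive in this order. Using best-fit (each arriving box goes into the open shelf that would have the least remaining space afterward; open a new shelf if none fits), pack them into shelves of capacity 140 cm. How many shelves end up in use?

3

  100 → shelf 1 (new)  [load 100/140]
  30 → shelf 1  [load 130/140]
  90 → shelf 2 (new)  [load 90/140]
  20 → shelf 2  [load 110/140]
  100 → shelf 3 (new)  [load 100/140]
  10 → shelf 1  [load 140/140]
3 shelves opened.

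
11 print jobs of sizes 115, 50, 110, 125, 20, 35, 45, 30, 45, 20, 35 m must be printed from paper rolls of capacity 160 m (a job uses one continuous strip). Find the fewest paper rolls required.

Total = 125 + 115 + 110 + 50 + 45 + 45 + 35 + 35 + 30 + 20 + 20 = 630 m.
Lower bound: ⌈630/160⌉ = 4 paper rolls.
A packing using 4 paper rolls:
  roll 1: 125 + 35 = 160
  roll 2: 115 + 45 = 160
  roll 3: 110 + 50 = 160
  roll 4: 45 + 35 + 30 + 20 + 20 = 150
This matches the lower bound, so 4 is optimal.

4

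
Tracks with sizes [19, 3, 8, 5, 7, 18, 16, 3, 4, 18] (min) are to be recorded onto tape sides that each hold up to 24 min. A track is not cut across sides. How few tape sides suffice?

5

Total = 19 + 18 + 18 + 16 + 8 + 7 + 5 + 4 + 3 + 3 = 101 min.
Lower bound: ⌈101/24⌉ = 5 tape sides.
A packing using 5 tape sides:
  side 1: 19 + 5 = 24
  side 2: 18 + 4 = 22
  side 3: 18 + 3 + 3 = 24
  side 4: 16 + 8 = 24
  side 5: 7 = 7
This matches the lower bound, so 5 is optimal.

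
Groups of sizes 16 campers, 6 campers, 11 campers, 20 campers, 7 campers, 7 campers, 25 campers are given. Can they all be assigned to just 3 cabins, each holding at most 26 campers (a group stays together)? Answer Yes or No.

Total = 92 campers; ⌈92/26⌉ = 4.
At least 4 cabins are required, but only 3 are allowed.

No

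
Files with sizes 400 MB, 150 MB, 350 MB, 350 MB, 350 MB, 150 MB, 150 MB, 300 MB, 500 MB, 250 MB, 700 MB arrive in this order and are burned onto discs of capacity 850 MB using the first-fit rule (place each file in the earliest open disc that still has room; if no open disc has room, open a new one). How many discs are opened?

5

  400 → disc 1 (new)  [load 400/850]
  150 → disc 1  [load 550/850]
  350 → disc 2 (new)  [load 350/850]
  350 → disc 2  [load 700/850]
  350 → disc 3 (new)  [load 350/850]
  150 → disc 1  [load 700/850]
  150 → disc 1  [load 850/850]
  300 → disc 3  [load 650/850]
  500 → disc 4 (new)  [load 500/850]
  250 → disc 4  [load 750/850]
  700 → disc 5 (new)  [load 700/850]
5 discs opened.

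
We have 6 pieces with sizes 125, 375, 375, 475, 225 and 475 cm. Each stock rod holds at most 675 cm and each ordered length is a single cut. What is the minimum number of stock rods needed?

Total = 475 + 475 + 375 + 375 + 225 + 125 = 2050 cm.
Lower bound: ⌈2050/675⌉ = 4 stock rods.
A packing using 4 stock rods:
  stock rod 1: 475 + 125 = 600
  stock rod 2: 475 = 475
  stock rod 3: 375 + 225 = 600
  stock rod 4: 375 = 375
This matches the lower bound, so 4 is optimal.

4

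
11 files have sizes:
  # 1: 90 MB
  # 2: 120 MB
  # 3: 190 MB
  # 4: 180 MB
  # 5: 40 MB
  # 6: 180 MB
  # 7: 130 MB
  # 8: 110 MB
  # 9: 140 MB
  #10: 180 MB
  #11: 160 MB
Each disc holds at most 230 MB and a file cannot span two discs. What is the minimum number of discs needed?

8

Total = 190 + 180 + 180 + 180 + 160 + 140 + 130 + 120 + 110 + 90 + 40 = 1520 MB.
Lower bound: ⌈1520/230⌉ = 7 discs.
Also, 8 files each exceed 115 MB, and no two of those can share a disc, so at least 8 discs are needed.
A packing using 8 discs:
  disc 1: 190 + 40 = 230
  disc 2: 180 = 180
  disc 3: 180 = 180
  disc 4: 180 = 180
  disc 5: 160 = 160
  disc 6: 140 + 90 = 230
  disc 7: 130 = 130
  disc 8: 120 + 110 = 230
This matches the lower bound, so 8 is optimal.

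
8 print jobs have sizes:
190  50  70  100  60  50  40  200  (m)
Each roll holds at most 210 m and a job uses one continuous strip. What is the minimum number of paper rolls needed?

4

Total = 200 + 190 + 100 + 70 + 60 + 50 + 50 + 40 = 760 m.
Lower bound: ⌈760/210⌉ = 4 paper rolls.
A packing using 4 paper rolls:
  roll 1: 200 = 200
  roll 2: 190 = 190
  roll 3: 100 + 70 + 40 = 210
  roll 4: 60 + 50 + 50 = 160
This matches the lower bound, so 4 is optimal.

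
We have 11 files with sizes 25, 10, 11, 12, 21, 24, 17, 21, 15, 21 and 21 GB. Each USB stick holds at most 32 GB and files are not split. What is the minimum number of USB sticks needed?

8

Total = 25 + 24 + 21 + 21 + 21 + 21 + 17 + 15 + 12 + 11 + 10 = 198 GB.
Lower bound: ⌈198/32⌉ = 7 USB sticks.
A packing using 8 USB sticks:
  USB stick 1: 25 = 25
  USB stick 2: 24 = 24
  USB stick 3: 21 + 11 = 32
  USB stick 4: 21 + 10 = 31
  USB stick 5: 21 = 21
  USB stick 6: 21 = 21
  USB stick 7: 17 + 15 = 32
  USB stick 8: 12 = 12
No arrangement into 7 USB sticks stays within capacity, so 8 is optimal.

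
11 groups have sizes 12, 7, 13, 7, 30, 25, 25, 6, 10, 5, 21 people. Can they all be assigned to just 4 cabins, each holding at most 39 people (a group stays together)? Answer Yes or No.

Total = 161 people; ⌈161/39⌉ = 5.
At least 5 cabins are required, but only 4 are allowed.

No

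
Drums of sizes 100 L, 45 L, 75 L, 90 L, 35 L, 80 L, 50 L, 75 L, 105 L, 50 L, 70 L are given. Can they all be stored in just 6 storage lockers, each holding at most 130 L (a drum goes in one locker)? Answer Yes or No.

No

Total = 775 L; ⌈775/130⌉ = 6.
7 drums each exceed half the capacity and cannot share a locker, forcing at least 7 storage lockers.
At least 7 storage lockers are required, but only 6 are allowed.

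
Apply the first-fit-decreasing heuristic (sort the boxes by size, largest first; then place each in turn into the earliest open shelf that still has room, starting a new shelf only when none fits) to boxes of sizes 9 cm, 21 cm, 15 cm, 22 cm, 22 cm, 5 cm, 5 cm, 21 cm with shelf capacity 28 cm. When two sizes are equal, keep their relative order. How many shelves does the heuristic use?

Sorted descending: 22, 22, 21, 21, 15, 9, 5, 5.
  22 → shelf 1 (new)  [load 22/28]
  22 → shelf 2 (new)  [load 22/28]
  21 → shelf 3 (new)  [load 21/28]
  21 → shelf 4 (new)  [load 21/28]
  15 → shelf 5 (new)  [load 15/28]
  9 → shelf 5  [load 24/28]
  5 → shelf 1  [load 27/28]
  5 → shelf 2  [load 27/28]
5 shelves opened.

5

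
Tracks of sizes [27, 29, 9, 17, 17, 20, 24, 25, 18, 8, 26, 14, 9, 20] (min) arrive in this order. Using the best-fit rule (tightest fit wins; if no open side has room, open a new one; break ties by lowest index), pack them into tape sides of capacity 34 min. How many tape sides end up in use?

10

  27 → side 1 (new)  [load 27/34]
  29 → side 2 (new)  [load 29/34]
  9 → side 3 (new)  [load 9/34]
  17 → side 3  [load 26/34]
  17 → side 4 (new)  [load 17/34]
  20 → side 5 (new)  [load 20/34]
  24 → side 6 (new)  [load 24/34]
  25 → side 7 (new)  [load 25/34]
  18 → side 8 (new)  [load 18/34]
  8 → side 3  [load 34/34]
  26 → side 9 (new)  [load 26/34]
  14 → side 5  [load 34/34]
  9 → side 7  [load 34/34]
  20 → side 10 (new)  [load 20/34]
10 tape sides opened.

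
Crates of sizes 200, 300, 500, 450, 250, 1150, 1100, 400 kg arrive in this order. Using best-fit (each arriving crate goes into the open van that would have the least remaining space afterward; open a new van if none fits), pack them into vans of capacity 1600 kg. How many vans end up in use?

  200 → van 1 (new)  [load 200/1600]
  300 → van 1  [load 500/1600]
  500 → van 1  [load 1000/1600]
  450 → van 1  [load 1450/1600]
  250 → van 2 (new)  [load 250/1600]
  1150 → van 2  [load 1400/1600]
  1100 → van 3 (new)  [load 1100/1600]
  400 → van 3  [load 1500/1600]
3 vans opened.

3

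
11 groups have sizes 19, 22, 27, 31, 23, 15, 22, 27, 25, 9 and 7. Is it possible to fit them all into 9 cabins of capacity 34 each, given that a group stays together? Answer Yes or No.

Yes

A valid assignment using 8 cabins:
  cabin 1: 31 = 31
  cabin 2: 27 + 7 = 34
  cabin 3: 27 = 27
  cabin 4: 25 + 9 = 34
  cabin 5: 23 = 23
  cabin 6: 22 = 22
  cabin 7: 22 = 22
  cabin 8: 19 + 15 = 34
That uses only 8 ≤ 9, so 9 cabins are enough.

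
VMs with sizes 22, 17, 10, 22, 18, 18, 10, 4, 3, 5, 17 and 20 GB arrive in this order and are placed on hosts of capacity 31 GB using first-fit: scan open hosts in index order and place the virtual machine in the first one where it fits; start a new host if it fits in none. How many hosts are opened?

  22 → host 1 (new)  [load 22/31]
  17 → host 2 (new)  [load 17/31]
  10 → host 2  [load 27/31]
  22 → host 3 (new)  [load 22/31]
  18 → host 4 (new)  [load 18/31]
  18 → host 5 (new)  [load 18/31]
  10 → host 4  [load 28/31]
  4 → host 1  [load 26/31]
  3 → host 1  [load 29/31]
  5 → host 3  [load 27/31]
  17 → host 6 (new)  [load 17/31]
  20 → host 7 (new)  [load 20/31]
7 hosts opened.

7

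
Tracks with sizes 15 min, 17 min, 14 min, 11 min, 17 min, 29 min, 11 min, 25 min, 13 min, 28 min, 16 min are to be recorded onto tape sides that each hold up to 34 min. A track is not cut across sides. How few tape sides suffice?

7

Total = 29 + 28 + 25 + 17 + 17 + 16 + 15 + 14 + 13 + 11 + 11 = 196 min.
Lower bound: ⌈196/34⌉ = 6 tape sides.
A packing using 7 tape sides:
  side 1: 29 = 29
  side 2: 28 = 28
  side 3: 25 = 25
  side 4: 17 + 17 = 34
  side 5: 16 + 15 = 31
  side 6: 14 + 13 = 27
  side 7: 11 + 11 = 22
No arrangement into 6 tape sides stays within capacity, so 7 is optimal.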